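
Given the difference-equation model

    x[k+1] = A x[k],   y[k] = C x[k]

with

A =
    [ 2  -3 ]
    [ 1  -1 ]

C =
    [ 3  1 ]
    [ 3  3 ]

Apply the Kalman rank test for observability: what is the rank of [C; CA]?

CA = [[7, -10], [9, -12]]
Observability matrix O = [C; CA] = [[3, 1], [3, 3], [7, -10], [9, -12]]
Take the 2×2 submatrix of O formed by rows 1, 2: [[3, 1], [3, 3]]. Its determinant is 3·3 - 1·3 = 9 - 3 = 6 ≠ 0.
So rank(O) ≥ 2; since O has 2 columns, rank(O) = 2.
rank(O) = 2 = n, so the pair (A, C) is completely observable.

2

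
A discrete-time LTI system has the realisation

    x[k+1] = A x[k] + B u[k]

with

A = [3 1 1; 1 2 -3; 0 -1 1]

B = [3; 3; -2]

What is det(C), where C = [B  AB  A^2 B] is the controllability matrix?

AB = [[10], [15], [-5]]
A^2B = [[40], [55], [-20]]
Controllability matrix C = [B  AB  A^2B] = [[3, 10, 40], [3, 15, 55], [-2, -5, -20]]
Expanding along the first row, det(C) = 3·(15·(-20) - 55·(-5)) - 10·(3·(-20) - 55·(-2)) + 40·(3·(-5) - 15·(-2)) = 3·(-25) - 10·50 + 40·15 = 25
Since det(C) ≠ 0, rank(C) = 3 and the system is completely controllable.

25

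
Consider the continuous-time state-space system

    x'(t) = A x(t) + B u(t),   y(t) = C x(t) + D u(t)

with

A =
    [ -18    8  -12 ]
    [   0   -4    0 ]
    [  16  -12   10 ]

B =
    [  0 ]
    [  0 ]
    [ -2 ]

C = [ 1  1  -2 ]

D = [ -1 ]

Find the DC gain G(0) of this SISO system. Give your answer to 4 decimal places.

7.0000

G(0) = C(-A)^{-1}B + D = -C A^{-1} B + D.
det A = -48, so A^{-1} = (1/-48)·adj(A) = [[5/6, -4/3, 1], [0, -1/4, 0], [-4/3, 11/6, -3/2]]
A^{-1} B = [-2, 0, 3]^T
C A^{-1} B = -8
G(0) = D - C A^{-1} B = -1 - (-8) = 7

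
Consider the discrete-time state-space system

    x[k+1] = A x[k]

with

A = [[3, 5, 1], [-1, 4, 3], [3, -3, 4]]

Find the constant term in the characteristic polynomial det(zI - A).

Expand det(zI - A) for the 3×3 matrix.
p(z) = z^3 - 11z^2 + 51z - 131.
(Check: constant term = det(-A) = (-1)^3 det A = -131; coefficient of z^2 = -tr A = -11.)
The constant term is -131.

-131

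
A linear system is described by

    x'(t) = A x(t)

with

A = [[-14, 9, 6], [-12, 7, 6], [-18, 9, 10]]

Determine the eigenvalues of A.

-2, 1, 4

det(sI - A) = s^3 - (tr A)s^2 + (M11 + M22 + M33)s - det A, where Mii is the 2×2 principal minor of A obtained by deleting row i and column i.
tr A = (-14) + 7 + 10 = 3; M11 = 7·10 - 6·9 = 70 - 54 = 16; M22 = (-14)·10 - 6·(-18) = -140 - (-108) = -32; M33 = (-14)·7 - 9·(-12) = -98 - (-108) = 10; sum of minors = -6.
det A = (-14)·(7·10 - 6·9) - 9·((-12)·10 - 6·(-18)) + 6·((-12)·9 - 7·(-18)) = (-14)·16 - 9·(-12) + 6·18 = -8.
So p(s) = det(sI - A) = s^3 - 3s^2 - 6s + 8.
Rational-root test: any integer root divides 8. Testing small divisors, s = 1 works: p(1) = 1 + (-3) + (-6) + 8 = 0, so (s - 1) is a factor.
Dividing, p(s) = (s - 1)(s^2 - 2s - 8).
Factor s^2 - 2s - 8: two numbers with sum 2 and product -8 are 4 and -2, so s^2 - 2s - 8 = (s - 4)(s + 2).
Hence p(s) = (s - 4) (s - 1) (s + 2), with roots -2, 1, 4.
At least one eigenvalue has non-negative real part, so the system is not asymptotically stable.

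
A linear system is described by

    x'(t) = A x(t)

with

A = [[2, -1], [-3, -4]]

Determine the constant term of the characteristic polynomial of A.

-11

For a 2×2 matrix, det(sI - A) = s^2 - (tr A)s + det A.
tr A = -2, det A = -11.
So p(s) = s^2 + 2s - 11.
The constant term is -11.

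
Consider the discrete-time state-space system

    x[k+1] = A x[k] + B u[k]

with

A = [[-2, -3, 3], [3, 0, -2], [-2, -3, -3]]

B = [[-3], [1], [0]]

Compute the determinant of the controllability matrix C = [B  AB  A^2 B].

AB = [[3], [-9], [3]]
A^2B = [[30], [3], [12]]
Controllability matrix C = [B  AB  A^2B] = [[-3, 3, 30], [1, -9, 3], [0, 3, 12]]
Expanding along the first row, det(C) = (-3)·((-9)·12 - 3·3) - 3·(1·12 - 3·0) + 30·(1·3 - (-9)·0) = (-3)·(-117) - 3·12 + 30·3 = 405
Since det(C) ≠ 0, rank(C) = 3 and the system is completely controllable.

405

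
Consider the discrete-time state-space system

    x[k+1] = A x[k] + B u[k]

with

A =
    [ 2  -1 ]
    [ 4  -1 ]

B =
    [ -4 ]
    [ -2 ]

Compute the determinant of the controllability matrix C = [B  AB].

44

AB = [[-6], [-14]]
Controllability matrix C = [B  AB] = [[-4, -6], [-2, -14]]
det(C) = (-4)·(-14) - (-6)·(-2) = 56 - 12 = 44
Since det(C) ≠ 0, rank(C) = 2 and the system is completely controllable.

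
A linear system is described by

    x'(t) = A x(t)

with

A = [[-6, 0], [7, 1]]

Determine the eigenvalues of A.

det(sI - A) = s^2 - (tr A)s + det A, with tr A = (-6) + 1 = -5 and det A = (-6)·1 - 0·7 = -6 - 0 = -6.
So p(s) = det(sI - A) = s^2 + 5s - 6.
Factor s^2 + 5s - 6: two numbers with sum -5 and product -6 are 1 and -6, so s^2 + 5s - 6 = (s - 1)(s + 6).
Hence p(s) = (s - 1) (s + 6), with roots -6, 1.
At least one eigenvalue has non-negative real part, so the system is not asymptotically stable.

-6, 1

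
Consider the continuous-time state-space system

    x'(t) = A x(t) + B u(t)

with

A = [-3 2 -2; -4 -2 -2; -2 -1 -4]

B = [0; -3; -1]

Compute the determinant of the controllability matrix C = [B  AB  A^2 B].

98

AB = [[-4], [8], [7]]
A^2B = [[14], [-14], [-28]]
Controllability matrix C = [B  AB  A^2B] = [[0, -4, 14], [-3, 8, -14], [-1, 7, -28]]
Expanding along the first row, det(C) = 0·(8·(-28) - (-14)·7) - (-4)·((-3)·(-28) - (-14)·(-1)) + 14·((-3)·7 - 8·(-1)) = 0·(-126) - (-4)·70 + 14·(-13) = 98
Since det(C) ≠ 0, rank(C) = 3 and the system is completely controllable.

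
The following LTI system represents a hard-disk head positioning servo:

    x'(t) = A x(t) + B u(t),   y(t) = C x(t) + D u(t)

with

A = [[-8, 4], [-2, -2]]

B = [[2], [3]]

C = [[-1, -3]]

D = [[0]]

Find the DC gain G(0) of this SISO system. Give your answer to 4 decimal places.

G(0) = C(-A)^{-1}B + D = -C A^{-1} B + D.
det A = 24, so A^{-1} = (1/24)·adj(A) = [[-1/12, -1/6], [1/12, -1/3]]
A^{-1} B = [-2/3, -5/6]^T
C A^{-1} B = 19/6
G(0) = D - C A^{-1} B = 0 - (19/6) = -19/6 ≈ -3.1667

-3.1667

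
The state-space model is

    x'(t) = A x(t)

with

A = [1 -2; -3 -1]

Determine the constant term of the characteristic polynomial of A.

-7

For a 2×2 matrix, det(sI - A) = s^2 - (tr A)s + det A.
tr A = 0, det A = -7.
So p(s) = s^2 - 7.
The constant term is -7.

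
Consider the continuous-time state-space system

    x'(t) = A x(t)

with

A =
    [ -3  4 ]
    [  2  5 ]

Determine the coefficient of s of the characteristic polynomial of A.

-2

For a 2×2 matrix, det(sI - A) = s^2 - (tr A)s + det A.
tr A = 2, det A = -23.
So p(s) = s^2 - 2s - 23.
The coefficient of s is -2.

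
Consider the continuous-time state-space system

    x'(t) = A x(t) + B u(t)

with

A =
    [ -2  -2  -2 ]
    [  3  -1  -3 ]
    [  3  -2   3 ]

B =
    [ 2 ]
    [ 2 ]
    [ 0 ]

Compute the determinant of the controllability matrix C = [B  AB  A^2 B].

AB = [[-8], [4], [2]]
A^2B = [[4], [-34], [-26]]
Controllability matrix C = [B  AB  A^2B] = [[2, -8, 4], [2, 4, -34], [0, 2, -26]]
Expanding along the first row, det(C) = 2·(4·(-26) - (-34)·2) - (-8)·(2·(-26) - (-34)·0) + 4·(2·2 - 4·0) = 2·(-36) - (-8)·(-52) + 4·4 = -472
Since det(C) ≠ 0, rank(C) = 3 and the system is completely controllable.

-472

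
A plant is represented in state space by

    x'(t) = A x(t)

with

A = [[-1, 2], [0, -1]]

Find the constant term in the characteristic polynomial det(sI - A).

1

For a 2×2 matrix, det(sI - A) = s^2 - (tr A)s + det A.
tr A = -2, det A = 1.
So p(s) = s^2 + 2s + 1.
The constant term is 1.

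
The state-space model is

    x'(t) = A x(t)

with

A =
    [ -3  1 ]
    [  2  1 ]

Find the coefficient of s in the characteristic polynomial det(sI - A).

2

For a 2×2 matrix, det(sI - A) = s^2 - (tr A)s + det A.
tr A = -2, det A = -5.
So p(s) = s^2 + 2s - 5.
The coefficient of s is 2.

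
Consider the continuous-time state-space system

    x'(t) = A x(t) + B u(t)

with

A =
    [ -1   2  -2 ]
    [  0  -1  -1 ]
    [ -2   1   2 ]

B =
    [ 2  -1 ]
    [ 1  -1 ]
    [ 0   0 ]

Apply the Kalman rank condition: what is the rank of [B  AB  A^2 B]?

AB = [[0, -1], [-1, 1], [-3, 1]]
A^2B = [[4, 1], [4, -2], [-7, 5]]
Controllability matrix C = [B  AB  A^2B] = [[2, -1, 0, -1, 4, 1], [1, -1, -1, 1, 4, -2], [0, 0, -3, 1, -7, 5]]
Take the 3×3 submatrix of C formed by columns 1, 2, 3: [[2, -1, 0], [1, -1, -1], [0, 0, -3]]. Its determinant is 2·((-1)·(-3) - (-1)·0) - (-1)·(1·(-3) - (-1)·0) + 0·(1·0 - (-1)·0) = 2·3 - (-1)·(-3) + 0·0 = 3 ≠ 0.
So rank(C) ≥ 3; since C has 3 rows, rank(C) = 3.
rank(C) = 3 = n, so the pair (A, B) is completely controllable.

3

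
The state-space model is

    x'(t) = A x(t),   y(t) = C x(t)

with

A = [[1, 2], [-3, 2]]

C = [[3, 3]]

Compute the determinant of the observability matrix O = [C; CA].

54

CA = [[-6, 12]]
Observability matrix O = [C; CA] = [[3, 3], [-6, 12]]
det(O) = 3·12 - 3·(-6) = 36 - (-18) = 54
Since det(O) ≠ 0, rank(O) = 2 and the system is completely observable.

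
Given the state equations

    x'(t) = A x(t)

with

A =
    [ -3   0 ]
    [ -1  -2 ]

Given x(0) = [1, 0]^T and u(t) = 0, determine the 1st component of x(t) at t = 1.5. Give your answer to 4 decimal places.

0.0111

det(sI - A) = s^2 - (tr A)s + det A, with tr A = (-3) + (-2) = -5 and det A = (-3)·(-2) - 0·(-1) = 6 - 0 = 6.
So p(s) = det(sI - A) = s^2 + 5s + 6.
Factor s^2 + 5s + 6: two numbers with sum -5 and product 6 are -2 and -3, so s^2 + 5s + 6 = (s + 2)(s + 3).
Hence p(s) = (s + 2) (s + 3), with roots -3, -2.
The eigenvalues -3, -2 are distinct and real, so A is diagonalisable and x(t) = e^{At} x(0) = V diag(e^{λ_i t}) V^{-1} x(0), where the columns of V are the eigenvectors.
λ = -3: A - (-3)I = [[0, 0], [-1, 1]]. Row 2 gives (-1)·v1 + 1·v2 = 0, so take v_1 = [-1, -1]^T.
λ = -2: A - (-2)I = [[-1, 0], [-1, 0]]. Row 1 gives (-1)·v1 + 0·v2 = 0, so take v_2 = [0, -1]^T.
V = [v_1 v_2] = [[-1, 0], [-1, -1]] has det V = 1, so V^{-1} = adj(V)/det V = [[-1, 0], [1, -1]].
Modal coordinates z(0) = V^{-1} x(0): (-1)·1 + 0·0 = -1; 1·1 + (-1)·0 = 1; so z(0) = [-1, 1]^T.
x_1(t) = Σ_i (v_i)_1 · z_i(0) · e^{λ_i t} (row 1 of V times the modal terms).
x_1(1.5) = (-1)·(-1)·e^{-3·1.5} + 0·1·e^{-2·1.5} = 1·0.011109 + 0·0.049787 = 0.0111.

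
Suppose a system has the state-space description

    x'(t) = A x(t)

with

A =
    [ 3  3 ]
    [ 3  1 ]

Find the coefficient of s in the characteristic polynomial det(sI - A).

-4

For a 2×2 matrix, det(sI - A) = s^2 - (tr A)s + det A.
tr A = 4, det A = -6.
So p(s) = s^2 - 4s - 6.
The coefficient of s is -4.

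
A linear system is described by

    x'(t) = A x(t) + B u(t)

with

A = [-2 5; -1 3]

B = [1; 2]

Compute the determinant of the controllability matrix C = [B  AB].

AB = [[8], [5]]
Controllability matrix C = [B  AB] = [[1, 8], [2, 5]]
det(C) = 1·5 - 8·2 = 5 - 16 = -11
Since det(C) ≠ 0, rank(C) = 2 and the system is completely controllable.

-11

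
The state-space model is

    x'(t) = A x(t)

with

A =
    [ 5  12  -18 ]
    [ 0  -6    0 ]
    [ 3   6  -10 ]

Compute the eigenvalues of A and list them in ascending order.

det(sI - A) = s^3 - (tr A)s^2 + (M11 + M22 + M33)s - det A, where Mii is the 2×2 principal minor of A obtained by deleting row i and column i.
tr A = 5 + (-6) + (-10) = -11; M11 = (-6)·(-10) - 0·6 = 60 - 0 = 60; M22 = 5·(-10) - (-18)·3 = -50 - (-54) = 4; M33 = 5·(-6) - 12·0 = -30 - 0 = -30; sum of minors = 34.
det A = 5·((-6)·(-10) - 0·6) - 12·(0·(-10) - 0·3) + (-18)·(0·6 - (-6)·3) = 5·60 - 12·0 + (-18)·18 = -24.
So p(s) = det(sI - A) = s^3 + 11s^2 + 34s + 24.
Rational-root test: any integer root divides 24. Testing small divisors, s = -1 works: p(-1) = -1 + 11 + (-34) + 24 = 0, so (s + 1) is a factor.
Dividing, p(s) = (s + 1)(s^2 + 10s + 24).
Factor s^2 + 10s + 24: two numbers with sum -10 and product 24 are -4 and -6, so s^2 + 10s + 24 = (s + 4)(s + 6).
Hence p(s) = (s + 1) (s + 4) (s + 6), with roots -6, -4, -1.
All eigenvalues have negative real part, so the system is asymptotically stable.

-6, -4, -1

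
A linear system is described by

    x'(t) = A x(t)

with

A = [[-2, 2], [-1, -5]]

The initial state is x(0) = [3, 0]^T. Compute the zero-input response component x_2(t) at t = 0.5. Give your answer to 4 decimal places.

det(sI - A) = s^2 - (tr A)s + det A, with tr A = (-2) + (-5) = -7 and det A = (-2)·(-5) - 2·(-1) = 10 - (-2) = 12.
So p(s) = det(sI - A) = s^2 + 7s + 12.
Factor s^2 + 7s + 12: two numbers with sum -7 and product 12 are -3 and -4, so s^2 + 7s + 12 = (s + 3)(s + 4).
Hence p(s) = (s + 3) (s + 4), with roots -4, -3.
The eigenvalues -4, -3 are distinct and real, so A is diagonalisable and x(t) = e^{At} x(0) = V diag(e^{λ_i t}) V^{-1} x(0), where the columns of V are the eigenvectors.
λ = -4: A - (-4)I = [[2, 2], [-1, -1]]. Row 1 gives 2·v1 + 2·v2 = 0, so take v_1 = [-1, 1]^T.
λ = -3: A - (-3)I = [[1, 2], [-1, -2]]. Row 1 gives 1·v1 + 2·v2 = 0, so take v_2 = [2, -1]^T.
V = [v_1 v_2] = [[-1, 2], [1, -1]] has det V = -1, so V^{-1} = adj(V)/det V = [[1, 2], [1, 1]].
Modal coordinates z(0) = V^{-1} x(0): 1·3 + 2·0 = 3; 1·3 + 1·0 = 3; so z(0) = [3, 3]^T.
x_2(t) = Σ_i (v_i)_2 · z_i(0) · e^{λ_i t} (row 2 of V times the modal terms).
x_2(0.5) = 1·3·e^{-4·0.5} + (-1)·3·e^{-3·0.5} = 3·0.135335 + (-3)·0.223130 = -0.2634.

-0.2634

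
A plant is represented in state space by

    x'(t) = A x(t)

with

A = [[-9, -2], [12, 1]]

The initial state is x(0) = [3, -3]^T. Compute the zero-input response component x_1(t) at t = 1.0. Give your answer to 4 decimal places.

det(sI - A) = s^2 - (tr A)s + det A, with tr A = (-9) + 1 = -8 and det A = (-9)·1 - (-2)·12 = -9 - (-24) = 15.
So p(s) = det(sI - A) = s^2 + 8s + 15.
Factor s^2 + 8s + 15: two numbers with sum -8 and product 15 are -3 and -5, so s^2 + 8s + 15 = (s + 3)(s + 5).
Hence p(s) = (s + 3) (s + 5), with roots -5, -3.
The eigenvalues -5, -3 are distinct and real, so A is diagonalisable and x(t) = e^{At} x(0) = V diag(e^{λ_i t}) V^{-1} x(0), where the columns of V are the eigenvectors.
λ = -5: A - (-5)I = [[-4, -2], [12, 6]]. Row 1 gives (-4)·v1 + (-2)·v2 = 0, so take v_1 = [1, -2]^T.
λ = -3: A - (-3)I = [[-6, -2], [12, 4]]. Row 1 gives (-6)·v1 + (-2)·v2 = 0, so take v_2 = [1, -3]^T.
V = [v_1 v_2] = [[1, 1], [-2, -3]] has det V = -1, so V^{-1} = adj(V)/det V = [[3, 1], [-2, -1]].
Modal coordinates z(0) = V^{-1} x(0): 3·3 + 1·(-3) = 6; (-2)·3 + (-1)·(-3) = -3; so z(0) = [6, -3]^T.
x_1(t) = Σ_i (v_i)_1 · z_i(0) · e^{λ_i t} (row 1 of V times the modal terms).
x_1(1.0) = 1·6·e^{-5·1.0} + 1·(-3)·e^{-3·1.0} = 6·0.006738 + (-3)·0.049787 = -0.1089.

-0.1089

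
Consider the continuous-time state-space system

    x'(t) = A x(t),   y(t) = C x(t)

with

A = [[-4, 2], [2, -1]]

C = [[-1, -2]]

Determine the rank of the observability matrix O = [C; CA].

CA = [[0, 0]]
Observability matrix O = [C; CA] = [[-1, -2], [0, 0]]
Every row of O is a scalar multiple of row 1 = [-1, -2] (multipliers 1, 0), so the rows span a one-dimensional space.
O ≠ 0, hence rank(O) = 1.
rank(O) = 1 < n = 2, so the pair (A, C) is not completely observable.

1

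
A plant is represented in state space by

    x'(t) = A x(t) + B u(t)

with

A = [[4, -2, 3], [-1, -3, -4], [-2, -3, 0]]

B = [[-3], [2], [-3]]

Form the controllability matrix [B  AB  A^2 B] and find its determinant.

-2807

AB = [[-25], [9], [0]]
A^2B = [[-118], [-2], [23]]
Controllability matrix C = [B  AB  A^2B] = [[-3, -25, -118], [2, 9, -2], [-3, 0, 23]]
Expanding along the first row, det(C) = (-3)·(9·23 - (-2)·0) - (-25)·(2·23 - (-2)·(-3)) + (-118)·(2·0 - 9·(-3)) = (-3)·207 - (-25)·40 + (-118)·27 = -2807
Since det(C) ≠ 0, rank(C) = 3 and the system is completely controllable.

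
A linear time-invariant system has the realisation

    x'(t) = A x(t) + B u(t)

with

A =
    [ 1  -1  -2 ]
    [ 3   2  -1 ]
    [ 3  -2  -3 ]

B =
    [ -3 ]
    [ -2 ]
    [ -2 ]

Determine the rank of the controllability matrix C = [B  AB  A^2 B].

AB = [[3], [-11], [1]]
A^2B = [[12], [-14], [28]]
Controllability matrix C = [B  AB  A^2B] = [[-3, 3, 12], [-2, -11, -14], [-2, 1, 28]]
det(C) = (-3)·((-11)·28 - (-14)·1) - 3·((-2)·28 - (-14)·(-2)) + 12·((-2)·1 - (-11)·(-2)) = (-3)·(-294) - 3·(-84) + 12·(-24) = 846 ≠ 0, so rank(C) = 3.
rank(C) = 3 = n, so the pair (A, B) is completely controllable.

3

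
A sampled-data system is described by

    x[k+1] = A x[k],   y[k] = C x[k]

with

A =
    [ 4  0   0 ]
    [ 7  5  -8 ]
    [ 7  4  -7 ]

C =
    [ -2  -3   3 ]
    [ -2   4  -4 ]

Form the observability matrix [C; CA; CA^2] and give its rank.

2

CA = [[-8, -3, 3], [-8, 4, -4]]
CA^2 = [[-32, -3, 3], [-32, 4, -4]]
Observability matrix O = [C; CA; CA^2] = [[-2, -3, 3], [-2, 4, -4], [-8, -3, 3], [-8, 4, -4], [-32, -3, 3], [-32, 4, -4]]
The columns c1, c2, c3 of O are linearly dependent: c2 + c3 = 0 (check each entry), so rank(O) ≤ 2.
The 2×2 minor from rows 1, 2, columns 1, 2 is (-2)·4 - (-3)·(-2) = -8 - 6 = -14 ≠ 0, so rank(O) = 2.
rank(O) = 2 < n = 3, so the pair (A, C) is not completely observable.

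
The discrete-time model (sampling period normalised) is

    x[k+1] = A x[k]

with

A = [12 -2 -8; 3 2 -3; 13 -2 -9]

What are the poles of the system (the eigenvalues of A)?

-1, 2, 4

det(zI - A) = z^3 - (tr A)z^2 + (M11 + M22 + M33)z - det A, where Mii is the 2×2 principal minor of A obtained by deleting row i and column i.
tr A = 12 + 2 + (-9) = 5; M11 = 2·(-9) - (-3)·(-2) = -18 - 6 = -24; M22 = 12·(-9) - (-8)·13 = -108 - (-104) = -4; M33 = 12·2 - (-2)·3 = 24 - (-6) = 30; sum of minors = 2.
det A = 12·(2·(-9) - (-3)·(-2)) - (-2)·(3·(-9) - (-3)·13) + (-8)·(3·(-2) - 2·13) = 12·(-24) - (-2)·12 + (-8)·(-32) = -8.
So p(z) = det(zI - A) = z^3 - 5z^2 + 2z + 8.
Rational-root test: any integer root divides 8. Testing small divisors, z = -1 works: p(-1) = -1 + (-5) + (-2) + 8 = 0, so (z + 1) is a factor.
Dividing, p(z) = (z + 1)(z^2 - 6z + 8).
Factor z^2 - 6z + 8: two numbers with sum 6 and product 8 are 4 and 2, so z^2 - 6z + 8 = (z - 4)(z - 2).
Hence p(z) = (z - 4) (z - 2) (z + 1), with roots -1, 2, 4.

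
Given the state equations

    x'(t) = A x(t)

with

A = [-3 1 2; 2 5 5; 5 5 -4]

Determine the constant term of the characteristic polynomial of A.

-138

Expand det(sI - A) for the 3×3 matrix.
p(s) = s^3 + 2s^2 - 60s - 138.
(Check: constant term = det(-A) = (-1)^3 det A = -138; coefficient of s^2 = -tr A = 2.)
The constant term is -138.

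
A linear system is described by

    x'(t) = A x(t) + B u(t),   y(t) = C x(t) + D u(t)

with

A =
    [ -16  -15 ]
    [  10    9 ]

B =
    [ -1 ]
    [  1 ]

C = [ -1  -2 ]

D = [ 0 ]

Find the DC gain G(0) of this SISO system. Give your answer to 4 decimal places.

G(0) = C(-A)^{-1}B + D = -C A^{-1} B + D.
det A = 6, so A^{-1} = (1/6)·adj(A) = [[3/2, 5/2], [-5/3, -8/3]]
A^{-1} B = [1, -1]^T
C A^{-1} B = 1
G(0) = D - C A^{-1} B = 0 - (1) = -1

-1.0000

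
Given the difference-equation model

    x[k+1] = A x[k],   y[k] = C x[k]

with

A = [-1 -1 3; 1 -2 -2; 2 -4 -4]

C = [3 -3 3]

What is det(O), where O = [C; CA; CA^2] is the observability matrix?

CA = [[0, -9, 3]]
CA^2 = [[-3, 6, 6]]
Observability matrix O = [C; CA; CA^2] = [[3, -3, 3], [0, -9, 3], [-3, 6, 6]]
Expanding along the first row, det(O) = 3·((-9)·6 - 3·6) - (-3)·(0·6 - 3·(-3)) + 3·(0·6 - (-9)·(-3)) = 3·(-72) - (-3)·9 + 3·(-27) = -270
Since det(O) ≠ 0, rank(O) = 3 and the system is completely observable.

-270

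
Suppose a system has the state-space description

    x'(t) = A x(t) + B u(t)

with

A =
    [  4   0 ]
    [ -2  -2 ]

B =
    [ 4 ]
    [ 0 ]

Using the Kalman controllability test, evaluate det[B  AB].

AB = [[16], [-8]]
Controllability matrix C = [B  AB] = [[4, 16], [0, -8]]
det(C) = 4·(-8) - 16·0 = -32 - 0 = -32
Since det(C) ≠ 0, rank(C) = 2 and the system is completely controllable.

-32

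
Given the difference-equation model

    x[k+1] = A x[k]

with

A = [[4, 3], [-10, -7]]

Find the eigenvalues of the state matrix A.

det(zI - A) = z^2 - (tr A)z + det A, with tr A = 4 + (-7) = -3 and det A = 4·(-7) - 3·(-10) = -28 - (-30) = 2.
So p(z) = det(zI - A) = z^2 + 3z + 2.
Factor z^2 + 3z + 2: two numbers with sum -3 and product 2 are -1 and -2, so z^2 + 3z + 2 = (z + 1)(z + 2).
Hence p(z) = (z + 1) (z + 2), with roots -2, -1.

-2, -1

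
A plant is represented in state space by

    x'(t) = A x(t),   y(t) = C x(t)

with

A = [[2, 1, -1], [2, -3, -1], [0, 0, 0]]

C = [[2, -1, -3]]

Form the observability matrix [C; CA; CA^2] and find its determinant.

192

CA = [[2, 5, -1]]
CA^2 = [[14, -13, -7]]
Observability matrix O = [C; CA; CA^2] = [[2, -1, -3], [2, 5, -1], [14, -13, -7]]
Expanding along the first row, det(O) = 2·(5·(-7) - (-1)·(-13)) - (-1)·(2·(-7) - (-1)·14) + (-3)·(2·(-13) - 5·14) = 2·(-48) - (-1)·0 + (-3)·(-96) = 192
Since det(O) ≠ 0, rank(O) = 3 and the system is completely observable.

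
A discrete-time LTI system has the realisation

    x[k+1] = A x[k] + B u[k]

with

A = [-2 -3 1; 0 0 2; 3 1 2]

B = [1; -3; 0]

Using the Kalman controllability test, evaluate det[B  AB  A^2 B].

AB = [[7], [0], [0]]
A^2B = [[-14], [0], [21]]
Controllability matrix C = [B  AB  A^2B] = [[1, 7, -14], [-3, 0, 0], [0, 0, 21]]
Expanding along the first row, det(C) = 1·(0·21 - 0·0) - 7·((-3)·21 - 0·0) + (-14)·((-3)·0 - 0·0) = 1·0 - 7·(-63) + (-14)·0 = 441
Since det(C) ≠ 0, rank(C) = 3 and the system is completely controllable.

441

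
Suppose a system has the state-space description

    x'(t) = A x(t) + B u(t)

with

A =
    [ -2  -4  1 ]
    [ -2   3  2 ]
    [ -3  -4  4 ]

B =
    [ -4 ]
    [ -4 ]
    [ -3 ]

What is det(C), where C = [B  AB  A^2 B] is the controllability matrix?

AB = [[21], [-10], [16]]
A^2B = [[14], [-40], [41]]
Controllability matrix C = [B  AB  A^2B] = [[-4, 21, 14], [-4, -10, -40], [-3, 16, 41]]
Expanding along the first row, det(C) = (-4)·((-10)·41 - (-40)·16) - 21·((-4)·41 - (-40)·(-3)) + 14·((-4)·16 - (-10)·(-3)) = (-4)·230 - 21·(-284) + 14·(-94) = 3728
Since det(C) ≠ 0, rank(C) = 3 and the system is completely controllable.

3728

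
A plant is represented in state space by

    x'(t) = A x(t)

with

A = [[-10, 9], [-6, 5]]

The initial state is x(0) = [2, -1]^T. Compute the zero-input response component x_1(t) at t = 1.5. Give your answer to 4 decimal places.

-1.5396

det(sI - A) = s^2 - (tr A)s + det A, with tr A = (-10) + 5 = -5 and det A = (-10)·5 - 9·(-6) = -50 - (-54) = 4.
So p(s) = det(sI - A) = s^2 + 5s + 4.
Factor s^2 + 5s + 4: two numbers with sum -5 and product 4 are -1 and -4, so s^2 + 5s + 4 = (s + 1)(s + 4).
Hence p(s) = (s + 1) (s + 4), with roots -4, -1.
The eigenvalues -4, -1 are distinct and real, so A is diagonalisable and x(t) = e^{At} x(0) = V diag(e^{λ_i t}) V^{-1} x(0), where the columns of V are the eigenvectors.
λ = -4: A - (-4)I = [[-6, 9], [-6, 9]]. Row 1 gives (-6)·v1 + 9·v2 = 0, so take v_1 = [3, 2]^T.
λ = -1: A - (-1)I = [[-9, 9], [-6, 6]]. Row 1 gives (-9)·v1 + 9·v2 = 0, so take v_2 = [1, 1]^T.
V = [v_1 v_2] = [[3, 1], [2, 1]] has det V = 1, so V^{-1} = adj(V)/det V = [[1, -1], [-2, 3]].
Modal coordinates z(0) = V^{-1} x(0): 1·2 + (-1)·(-1) = 3; (-2)·2 + 3·(-1) = -7; so z(0) = [3, -7]^T.
x_1(t) = Σ_i (v_i)_1 · z_i(0) · e^{λ_i t} (row 1 of V times the modal terms).
x_1(1.5) = 3·3·e^{-4·1.5} + 1·(-7)·e^{-1·1.5} = 9·0.002479 + (-7)·0.223130 = -1.5396.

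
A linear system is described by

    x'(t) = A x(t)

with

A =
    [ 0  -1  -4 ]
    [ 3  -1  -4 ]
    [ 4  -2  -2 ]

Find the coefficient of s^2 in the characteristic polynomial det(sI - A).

3

Expand det(sI - A) for the 3×3 matrix.
p(s) = s^3 + 3s^2 + 13s - 18.
(Check: constant term = det(-A) = (-1)^3 det A = -18; coefficient of s^2 = -tr A = 3.)
The coefficient of s^2 is 3.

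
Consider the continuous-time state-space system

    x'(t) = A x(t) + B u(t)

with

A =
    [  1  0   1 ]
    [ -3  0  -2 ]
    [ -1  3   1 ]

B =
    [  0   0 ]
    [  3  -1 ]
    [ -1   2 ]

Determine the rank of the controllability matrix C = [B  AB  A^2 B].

3

AB = [[-1, 2], [2, -4], [8, -1]]
A^2B = [[7, 1], [-13, -4], [15, -15]]
Controllability matrix C = [B  AB  A^2B] = [[0, 0, -1, 2, 7, 1], [3, -1, 2, -4, -13, -4], [-1, 2, 8, -1, 15, -15]]
Take the 3×3 submatrix of C formed by columns 1, 2, 3: [[0, 0, -1], [3, -1, 2], [-1, 2, 8]]. Its determinant is 0·((-1)·8 - 2·2) - 0·(3·8 - 2·(-1)) + (-1)·(3·2 - (-1)·(-1)) = 0·(-12) - 0·26 + (-1)·5 = -5 ≠ 0.
So rank(C) ≥ 3; since C has 3 rows, rank(C) = 3.
rank(C) = 3 = n, so the pair (A, B) is completely controllable.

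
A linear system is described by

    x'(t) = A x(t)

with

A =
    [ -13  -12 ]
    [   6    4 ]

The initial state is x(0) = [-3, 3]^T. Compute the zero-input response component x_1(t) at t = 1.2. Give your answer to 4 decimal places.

-0.0764

det(sI - A) = s^2 - (tr A)s + det A, with tr A = (-13) + 4 = -9 and det A = (-13)·4 - (-12)·6 = -52 - (-72) = 20.
So p(s) = det(sI - A) = s^2 + 9s + 20.
Factor s^2 + 9s + 20: two numbers with sum -9 and product 20 are -4 and -5, so s^2 + 9s + 20 = (s + 4)(s + 5).
Hence p(s) = (s + 4) (s + 5), with roots -5, -4.
The eigenvalues -5, -4 are distinct and real, so A is diagonalisable and x(t) = e^{At} x(0) = V diag(e^{λ_i t}) V^{-1} x(0), where the columns of V are the eigenvectors.
λ = -5: A - (-5)I = [[-8, -12], [6, 9]]. Row 1 gives (-8)·v1 + (-12)·v2 = 0, so take v_1 = [3, -2]^T.
λ = -4: A - (-4)I = [[-9, -12], [6, 8]]. Row 1 gives (-9)·v1 + (-12)·v2 = 0, so take v_2 = [-4, 3]^T.
V = [v_1 v_2] = [[3, -4], [-2, 3]] has det V = 1, so V^{-1} = adj(V)/det V = [[3, 4], [2, 3]].
Modal coordinates z(0) = V^{-1} x(0): 3·(-3) + 4·3 = 3; 2·(-3) + 3·3 = 3; so z(0) = [3, 3]^T.
x_1(t) = Σ_i (v_i)_1 · z_i(0) · e^{λ_i t} (row 1 of V times the modal terms).
x_1(1.2) = 3·3·e^{-5·1.2} + (-4)·3·e^{-4·1.2} = 9·0.002479 + (-12)·0.008230 = -0.0764.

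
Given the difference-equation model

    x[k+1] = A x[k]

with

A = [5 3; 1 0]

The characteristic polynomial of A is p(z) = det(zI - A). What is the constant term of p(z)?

For a 2×2 matrix, det(zI - A) = z^2 - (tr A)z + det A.
tr A = 5, det A = -3.
So p(z) = z^2 - 5z - 3.
The constant term is -3.

-3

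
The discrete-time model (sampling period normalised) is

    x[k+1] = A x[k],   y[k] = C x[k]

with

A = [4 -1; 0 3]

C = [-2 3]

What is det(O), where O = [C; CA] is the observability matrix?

2

CA = [[-8, 11]]
Observability matrix O = [C; CA] = [[-2, 3], [-8, 11]]
det(O) = (-2)·11 - 3·(-8) = -22 - (-24) = 2
Since det(O) ≠ 0, rank(O) = 2 and the system is completely observable.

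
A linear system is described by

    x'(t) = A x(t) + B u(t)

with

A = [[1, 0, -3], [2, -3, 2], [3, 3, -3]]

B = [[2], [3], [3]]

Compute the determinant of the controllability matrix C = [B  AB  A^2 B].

AB = [[-7], [1], [6]]
A^2B = [[-25], [-5], [-36]]
Controllability matrix C = [B  AB  A^2B] = [[2, -7, -25], [3, 1, -5], [3, 6, -36]]
Expanding along the first row, det(C) = 2·(1·(-36) - (-5)·6) - (-7)·(3·(-36) - (-5)·3) + (-25)·(3·6 - 1·3) = 2·(-6) - (-7)·(-93) + (-25)·15 = -1038
Since det(C) ≠ 0, rank(C) = 3 and the system is completely controllable.

-1038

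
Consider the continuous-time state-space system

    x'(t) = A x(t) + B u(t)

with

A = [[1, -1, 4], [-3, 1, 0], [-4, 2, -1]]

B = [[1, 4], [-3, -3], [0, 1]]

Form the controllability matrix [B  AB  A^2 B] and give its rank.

3

AB = [[4, 11], [-6, -15], [-10, -23]]
A^2B = [[-30, -66], [-18, -48], [-18, -51]]
Controllability matrix C = [B  AB  A^2B] = [[1, 4, 4, 11, -30, -66], [-3, -3, -6, -15, -18, -48], [0, 1, -10, -23, -18, -51]]
Take the 3×3 submatrix of C formed by columns 1, 2, 3: [[1, 4, 4], [-3, -3, -6], [0, 1, -10]]. Its determinant is 1·((-3)·(-10) - (-6)·1) - 4·((-3)·(-10) - (-6)·0) + 4·((-3)·1 - (-3)·0) = 1·36 - 4·30 + 4·(-3) = -96 ≠ 0.
So rank(C) ≥ 3; since C has 3 rows, rank(C) = 3.
rank(C) = 3 = n, so the pair (A, B) is completely controllable.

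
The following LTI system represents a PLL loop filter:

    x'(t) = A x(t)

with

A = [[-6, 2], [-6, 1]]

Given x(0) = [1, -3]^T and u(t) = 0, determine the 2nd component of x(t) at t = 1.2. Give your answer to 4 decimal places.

det(sI - A) = s^2 - (tr A)s + det A, with tr A = (-6) + 1 = -5 and det A = (-6)·1 - 2·(-6) = -6 - (-12) = 6.
So p(s) = det(sI - A) = s^2 + 5s + 6.
Factor s^2 + 5s + 6: two numbers with sum -5 and product 6 are -2 and -3, so s^2 + 5s + 6 = (s + 2)(s + 3).
Hence p(s) = (s + 2) (s + 3), with roots -3, -2.
The eigenvalues -3, -2 are distinct and real, so A is diagonalisable and x(t) = e^{At} x(0) = V diag(e^{λ_i t}) V^{-1} x(0), where the columns of V are the eigenvectors.
λ = -3: A - (-3)I = [[-3, 2], [-6, 4]]. Row 1 gives (-3)·v1 + 2·v2 = 0, so take v_1 = [2, 3]^T.
λ = -2: A - (-2)I = [[-4, 2], [-6, 3]]. Row 1 gives (-4)·v1 + 2·v2 = 0, so take v_2 = [-1, -2]^T.
V = [v_1 v_2] = [[2, -1], [3, -2]] has det V = -1, so V^{-1} = adj(V)/det V = [[2, -1], [3, -2]].
Modal coordinates z(0) = V^{-1} x(0): 2·1 + (-1)·(-3) = 5; 3·1 + (-2)·(-3) = 9; so z(0) = [5, 9]^T.
x_2(t) = Σ_i (v_i)_2 · z_i(0) · e^{λ_i t} (row 2 of V times the modal terms).
x_2(1.2) = 3·5·e^{-3·1.2} + (-2)·9·e^{-2·1.2} = 15·0.027324 + (-18)·0.090718 = -1.2231.

-1.2231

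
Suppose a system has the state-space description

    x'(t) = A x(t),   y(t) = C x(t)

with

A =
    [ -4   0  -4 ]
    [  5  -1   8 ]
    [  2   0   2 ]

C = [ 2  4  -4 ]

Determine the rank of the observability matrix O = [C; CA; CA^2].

2

CA = [[4, -4, 16]]
CA^2 = [[-4, 4, -16]]
Observability matrix O = [C; CA; CA^2] = [[2, 4, -4], [4, -4, 16], [-4, 4, -16]]
The columns c1, c2, c3 of O are linearly dependent: -2·c1 + 2·c2 + c3 = 0 (check each entry), so rank(O) ≤ 2.
The 2×2 minor from rows 1, 2, columns 1, 2 is 2·(-4) - 4·4 = -8 - 16 = -24 ≠ 0, so rank(O) = 2.
rank(O) = 2 < n = 3, so the pair (A, C) is not completely observable.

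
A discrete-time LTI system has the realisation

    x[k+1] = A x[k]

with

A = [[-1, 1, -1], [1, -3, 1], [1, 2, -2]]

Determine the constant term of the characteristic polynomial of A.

Expand det(zI - A) for the 3×3 matrix.
p(z) = z^3 + 6z^2 + 9z + 6.
(Check: constant term = det(-A) = (-1)^3 det A = 6; coefficient of z^2 = -tr A = 6.)
The constant term is 6.

6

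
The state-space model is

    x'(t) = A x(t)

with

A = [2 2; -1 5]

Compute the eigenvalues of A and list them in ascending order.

det(sI - A) = s^2 - (tr A)s + det A, with tr A = 2 + 5 = 7 and det A = 2·5 - 2·(-1) = 10 - (-2) = 12.
So p(s) = det(sI - A) = s^2 - 7s + 12.
Factor s^2 - 7s + 12: two numbers with sum 7 and product 12 are 4 and 3, so s^2 - 7s + 12 = (s - 4)(s - 3).
Hence p(s) = (s - 4) (s - 3), with roots 3, 4.
At least one eigenvalue has non-negative real part, so the system is not asymptotically stable.

3, 4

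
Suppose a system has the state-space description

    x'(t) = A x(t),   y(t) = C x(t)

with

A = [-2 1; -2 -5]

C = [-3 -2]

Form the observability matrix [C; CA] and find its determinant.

-1

CA = [[10, 7]]
Observability matrix O = [C; CA] = [[-3, -2], [10, 7]]
det(O) = (-3)·7 - (-2)·10 = -21 - (-20) = -1
Since det(O) ≠ 0, rank(O) = 2 and the system is completely observable.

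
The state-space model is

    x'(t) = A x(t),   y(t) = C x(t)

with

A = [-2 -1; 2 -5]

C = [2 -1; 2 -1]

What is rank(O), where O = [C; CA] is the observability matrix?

1

CA = [[-6, 3], [-6, 3]]
Observability matrix O = [C; CA] = [[2, -1], [2, -1], [-6, 3], [-6, 3]]
Every row of O is a scalar multiple of row 1 = [2, -1] (multipliers 1, 1, -3, -3), so the rows span a one-dimensional space.
O ≠ 0, hence rank(O) = 1.
rank(O) = 1 < n = 2, so the pair (A, C) is not completely observable.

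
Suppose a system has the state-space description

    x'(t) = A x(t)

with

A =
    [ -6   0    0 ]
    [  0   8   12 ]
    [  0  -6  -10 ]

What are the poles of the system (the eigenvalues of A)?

det(sI - A) = s^3 - (tr A)s^2 + (M11 + M22 + M33)s - det A, where Mii is the 2×2 principal minor of A obtained by deleting row i and column i.
tr A = (-6) + 8 + (-10) = -8; M11 = 8·(-10) - 12·(-6) = -80 - (-72) = -8; M22 = (-6)·(-10) - 0·0 = 60 - 0 = 60; M33 = (-6)·8 - 0·0 = -48 - 0 = -48; sum of minors = 4.
det A = (-6)·(8·(-10) - 12·(-6)) - 0·(0·(-10) - 12·0) + 0·(0·(-6) - 8·0) = (-6)·(-8) - 0·0 + 0·0 = 48.
So p(s) = det(sI - A) = s^3 + 8s^2 + 4s - 48.
Rational-root test: any integer root divides -48. Testing small divisors, s = 2 works: p(2) = 8 + 32 + 8 + (-48) = 0, so (s - 2) is a factor.
Dividing, p(s) = (s - 2)(s^2 + 10s + 24).
Factor s^2 + 10s + 24: two numbers with sum -10 and product 24 are -4 and -6, so s^2 + 10s + 24 = (s + 4)(s + 6).
Hence p(s) = (s - 2) (s + 4) (s + 6), with roots -6, -4, 2.
At least one eigenvalue has non-negative real part, so the system is not asymptotically stable.

-6, -4, 2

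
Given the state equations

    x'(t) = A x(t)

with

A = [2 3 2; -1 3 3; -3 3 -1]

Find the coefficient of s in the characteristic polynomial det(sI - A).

1

Expand det(sI - A) for the 3×3 matrix.
p(s) = s^3 - 4s^2 + s + 42.
(Check: constant term = det(-A) = (-1)^3 det A = 42; coefficient of s^2 = -tr A = -4.)
The coefficient of s is 1.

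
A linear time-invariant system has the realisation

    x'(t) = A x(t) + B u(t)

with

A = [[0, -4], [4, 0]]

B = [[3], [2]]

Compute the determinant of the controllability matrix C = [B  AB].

AB = [[-8], [12]]
Controllability matrix C = [B  AB] = [[3, -8], [2, 12]]
det(C) = 3·12 - (-8)·2 = 36 - (-16) = 52
Since det(C) ≠ 0, rank(C) = 2 and the system is completely controllable.

52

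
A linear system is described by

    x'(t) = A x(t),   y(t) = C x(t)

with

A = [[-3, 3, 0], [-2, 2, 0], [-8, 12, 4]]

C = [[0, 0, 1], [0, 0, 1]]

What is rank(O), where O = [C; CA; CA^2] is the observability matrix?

CA = [[-8, 12, 4], [-8, 12, 4]]
CA^2 = [[-32, 48, 16], [-32, 48, 16]]
Observability matrix O = [C; CA; CA^2] = [[0, 0, 1], [0, 0, 1], [-8, 12, 4], [-8, 12, 4], [-32, 48, 16], [-32, 48, 16]]
The columns c1, c2, c3 of O are linearly dependent: 3·c1 + 2·c2 = 0 (check each entry), so rank(O) ≤ 2.
The 2×2 minor from rows 1, 3, columns 1, 3 is 0·4 - 1·(-8) = 0 - (-8) = 8 ≠ 0, so rank(O) = 2.
rank(O) = 2 < n = 3, so the pair (A, C) is not completely observable.

2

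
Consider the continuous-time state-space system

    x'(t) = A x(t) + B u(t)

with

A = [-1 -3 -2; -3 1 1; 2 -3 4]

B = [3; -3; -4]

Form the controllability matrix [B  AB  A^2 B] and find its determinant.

AB = [[14], [-16], [-1]]
A^2B = [[36], [-59], [72]]
Controllability matrix C = [B  AB  A^2B] = [[3, 14, 36], [-3, -16, -59], [-4, -1, 72]]
Expanding along the first row, det(C) = 3·((-16)·72 - (-59)·(-1)) - 14·((-3)·72 - (-59)·(-4)) + 36·((-3)·(-1) - (-16)·(-4)) = 3·(-1211) - 14·(-452) + 36·(-61) = 499
Since det(C) ≠ 0, rank(C) = 3 and the system is completely controllable.

499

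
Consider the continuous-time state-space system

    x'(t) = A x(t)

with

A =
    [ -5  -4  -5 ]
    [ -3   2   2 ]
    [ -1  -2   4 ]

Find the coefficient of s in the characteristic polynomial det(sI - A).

Expand det(sI - A) for the 3×3 matrix.
p(s) = s^3 - s^2 - 35s + 140.
(Check: constant term = det(-A) = (-1)^3 det A = 140; coefficient of s^2 = -tr A = -1.)
The coefficient of s is -35.

-35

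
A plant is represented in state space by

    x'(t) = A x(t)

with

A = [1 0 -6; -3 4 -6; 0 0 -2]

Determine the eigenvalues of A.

-2, 1, 4

det(sI - A) = s^3 - (tr A)s^2 + (M11 + M22 + M33)s - det A, where Mii is the 2×2 principal minor of A obtained by deleting row i and column i.
tr A = 1 + 4 + (-2) = 3; M11 = 4·(-2) - (-6)·0 = -8 - 0 = -8; M22 = 1·(-2) - (-6)·0 = -2 - 0 = -2; M33 = 1·4 - 0·(-3) = 4 - 0 = 4; sum of minors = -6.
det A = 1·(4·(-2) - (-6)·0) - 0·((-3)·(-2) - (-6)·0) + (-6)·((-3)·0 - 4·0) = 1·(-8) - 0·6 + (-6)·0 = -8.
So p(s) = det(sI - A) = s^3 - 3s^2 - 6s + 8.
Rational-root test: any integer root divides 8. Testing small divisors, s = 1 works: p(1) = 1 + (-3) + (-6) + 8 = 0, so (s - 1) is a factor.
Dividing, p(s) = (s - 1)(s^2 - 2s - 8).
Factor s^2 - 2s - 8: two numbers with sum 2 and product -8 are 4 and -2, so s^2 - 2s - 8 = (s - 4)(s + 2).
Hence p(s) = (s - 4) (s - 1) (s + 2), with roots -2, 1, 4.
At least one eigenvalue has non-negative real part, so the system is not asymptotically stable.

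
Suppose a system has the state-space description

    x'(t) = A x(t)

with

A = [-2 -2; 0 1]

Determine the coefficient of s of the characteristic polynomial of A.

1

For a 2×2 matrix, det(sI - A) = s^2 - (tr A)s + det A.
tr A = -1, det A = -2.
So p(s) = s^2 + s - 2.
The coefficient of s is 1.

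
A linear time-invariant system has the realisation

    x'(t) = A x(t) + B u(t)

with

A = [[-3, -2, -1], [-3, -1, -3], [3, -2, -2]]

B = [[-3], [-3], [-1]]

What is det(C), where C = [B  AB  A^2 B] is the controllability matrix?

AB = [[16], [15], [-1]]
A^2B = [[-77], [-60], [20]]
Controllability matrix C = [B  AB  A^2B] = [[-3, 16, -77], [-3, 15, -60], [-1, -1, 20]]
Expanding along the first row, det(C) = (-3)·(15·20 - (-60)·(-1)) - 16·((-3)·20 - (-60)·(-1)) + (-77)·((-3)·(-1) - 15·(-1)) = (-3)·240 - 16·(-120) + (-77)·18 = -186
Since det(C) ≠ 0, rank(C) = 3 and the system is completely controllable.

-186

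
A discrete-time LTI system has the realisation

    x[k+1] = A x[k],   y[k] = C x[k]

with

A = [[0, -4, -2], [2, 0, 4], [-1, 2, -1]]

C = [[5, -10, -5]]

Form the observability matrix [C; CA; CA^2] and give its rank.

CA = [[-15, -30, -45]]
CA^2 = [[-15, -30, -45]]
Observability matrix O = [C; CA; CA^2] = [[5, -10, -5], [-15, -30, -45], [-15, -30, -45]]
The columns c1, c2, c3 of O are linearly dependent: -c1 - c2 + c3 = 0 (check each entry), so rank(O) ≤ 2.
The 2×2 minor from rows 1, 2, columns 1, 2 is 5·(-30) - (-10)·(-15) = -150 - 150 = -300 ≠ 0, so rank(O) = 2.
rank(O) = 2 < n = 3, so the pair (A, C) is not completely observable.

2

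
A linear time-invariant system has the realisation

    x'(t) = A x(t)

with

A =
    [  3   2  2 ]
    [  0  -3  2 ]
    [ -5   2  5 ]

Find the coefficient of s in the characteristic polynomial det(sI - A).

Expand det(sI - A) for the 3×3 matrix.
p(s) = s^3 - 5s^2 - 3s + 107.
(Check: constant term = det(-A) = (-1)^3 det A = 107; coefficient of s^2 = -tr A = -5.)
The coefficient of s is -3.

-3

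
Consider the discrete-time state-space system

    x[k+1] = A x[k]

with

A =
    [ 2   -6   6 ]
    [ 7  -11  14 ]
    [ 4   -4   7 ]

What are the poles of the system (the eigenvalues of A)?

det(zI - A) = z^3 - (tr A)z^2 + (M11 + M22 + M33)z - det A, where Mii is the 2×2 principal minor of A obtained by deleting row i and column i.
tr A = 2 + (-11) + 7 = -2; M11 = (-11)·7 - 14·(-4) = -77 - (-56) = -21; M22 = 2·7 - 6·4 = 14 - 24 = -10; M33 = 2·(-11) - (-6)·7 = -22 - (-42) = 20; sum of minors = -11.
det A = 2·((-11)·7 - 14·(-4)) - (-6)·(7·7 - 14·4) + 6·(7·(-4) - (-11)·4) = 2·(-21) - (-6)·(-7) + 6·16 = 12.
So p(z) = det(zI - A) = z^3 + 2z^2 - 11z - 12.
Rational-root test: any integer root divides -12. Testing small divisors, z = -1 works: p(-1) = -1 + 2 + 11 + (-12) = 0, so (z + 1) is a factor.
Dividing, p(z) = (z + 1)(z^2 + z - 12).
Factor z^2 + z - 12: two numbers with sum -1 and product -12 are 3 and -4, so z^2 + z - 12 = (z - 3)(z + 4).
Hence p(z) = (z - 3) (z + 1) (z + 4), with roots -4, -1, 3.

-4, -1, 3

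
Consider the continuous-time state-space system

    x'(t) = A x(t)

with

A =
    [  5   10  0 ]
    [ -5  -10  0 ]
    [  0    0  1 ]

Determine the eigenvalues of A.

det(sI - A) = s^3 - (tr A)s^2 + (M11 + M22 + M33)s - det A, where Mii is the 2×2 principal minor of A obtained by deleting row i and column i.
tr A = 5 + (-10) + 1 = -4; M11 = (-10)·1 - 0·0 = -10 - 0 = -10; M22 = 5·1 - 0·0 = 5 - 0 = 5; M33 = 5·(-10) - 10·(-5) = -50 - (-50) = 0; sum of minors = -5.
det A = 5·((-10)·1 - 0·0) - 10·((-5)·1 - 0·0) + 0·((-5)·0 - (-10)·0) = 5·(-10) - 10·(-5) + 0·0 = 0.
So p(s) = det(sI - A) = s^3 + 4s^2 - 5s.
The constant term is 0, so p(s) = s(s^2 + 4s - 5).
Factor s^2 + 4s - 5: two numbers with sum -4 and product -5 are 1 and -5, so s^2 + 4s - 5 = (s - 1)(s + 5).
Hence p(s) = s (s - 1) (s + 5), with roots -5, 0, 1.
At least one eigenvalue has non-negative real part, so the system is not asymptotically stable.

-5, 0, 1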